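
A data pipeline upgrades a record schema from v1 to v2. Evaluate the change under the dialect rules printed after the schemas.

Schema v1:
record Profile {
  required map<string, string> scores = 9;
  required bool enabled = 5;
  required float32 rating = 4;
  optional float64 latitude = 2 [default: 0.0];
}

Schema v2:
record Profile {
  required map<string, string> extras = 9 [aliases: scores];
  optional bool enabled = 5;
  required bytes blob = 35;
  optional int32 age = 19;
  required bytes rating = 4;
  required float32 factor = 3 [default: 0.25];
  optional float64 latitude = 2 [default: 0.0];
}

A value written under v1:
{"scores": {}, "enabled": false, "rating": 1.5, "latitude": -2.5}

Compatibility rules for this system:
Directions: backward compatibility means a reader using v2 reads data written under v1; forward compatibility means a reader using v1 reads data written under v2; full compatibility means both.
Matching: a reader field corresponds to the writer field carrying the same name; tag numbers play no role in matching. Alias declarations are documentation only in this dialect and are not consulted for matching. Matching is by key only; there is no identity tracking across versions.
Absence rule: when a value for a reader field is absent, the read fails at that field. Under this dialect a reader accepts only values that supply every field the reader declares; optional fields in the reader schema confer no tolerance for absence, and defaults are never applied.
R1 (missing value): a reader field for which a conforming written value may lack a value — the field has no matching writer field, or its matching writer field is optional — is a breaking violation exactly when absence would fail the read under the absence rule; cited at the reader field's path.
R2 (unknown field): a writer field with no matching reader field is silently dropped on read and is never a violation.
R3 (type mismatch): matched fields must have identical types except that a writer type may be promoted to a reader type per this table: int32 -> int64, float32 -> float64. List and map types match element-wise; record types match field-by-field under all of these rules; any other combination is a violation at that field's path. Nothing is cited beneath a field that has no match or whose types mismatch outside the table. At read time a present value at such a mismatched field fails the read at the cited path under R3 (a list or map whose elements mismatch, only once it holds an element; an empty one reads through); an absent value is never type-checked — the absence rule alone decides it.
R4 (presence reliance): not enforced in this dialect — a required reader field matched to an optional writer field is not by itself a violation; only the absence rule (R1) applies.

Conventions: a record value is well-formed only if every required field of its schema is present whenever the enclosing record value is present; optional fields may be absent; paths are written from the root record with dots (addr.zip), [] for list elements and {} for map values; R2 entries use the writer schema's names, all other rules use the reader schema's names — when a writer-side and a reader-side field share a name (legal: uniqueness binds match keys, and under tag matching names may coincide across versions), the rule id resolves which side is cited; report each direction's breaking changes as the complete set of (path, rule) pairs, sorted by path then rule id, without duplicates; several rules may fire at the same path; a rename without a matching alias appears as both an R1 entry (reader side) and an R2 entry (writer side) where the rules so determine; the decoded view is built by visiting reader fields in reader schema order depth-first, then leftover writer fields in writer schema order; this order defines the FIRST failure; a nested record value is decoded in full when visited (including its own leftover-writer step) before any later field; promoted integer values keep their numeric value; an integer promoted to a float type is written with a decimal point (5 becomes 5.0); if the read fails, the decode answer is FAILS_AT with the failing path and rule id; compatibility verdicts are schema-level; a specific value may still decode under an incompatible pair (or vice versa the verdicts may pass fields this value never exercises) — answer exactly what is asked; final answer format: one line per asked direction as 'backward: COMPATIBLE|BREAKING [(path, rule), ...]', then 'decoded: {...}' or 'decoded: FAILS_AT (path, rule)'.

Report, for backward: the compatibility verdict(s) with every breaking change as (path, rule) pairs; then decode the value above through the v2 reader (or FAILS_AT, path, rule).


in Profile below, arrows point writer -> reader
checking backward for Profile: reader v2 against writer v1:
  extras: no writer-side match
  writer required, bool -> bool: reader enabled maps from writer enabled
  blob: no writer-side match
  age: no writer-side match
  writer required, float32 -> bytes: reader rating maps from writer rating
  factor: no writer-side match
  writer optional, float64 -> float64: reader latitude maps from writer latitude
  scores (writer side), unknown to reader
  R1 fires at age
  R1 fires at blob
  R1 fires at extras
  R1 fires at factor
  R1 fires at latitude
  R3 fires at rating
  => 6 violation(s): backward is BREAKING for Profile
decoding the Profile value with the v2 reader:
  read fails at extras under R1 (no fill)
  => FAILS_AT (extras, R1)
remaining Profile differences; none change what is asked:
  field enabled in record Profile: required changed to optional -> affects forward compatibility only, which is not asked

backward: BREAKING [(age, R1), (blob, R1), (extras, R1), (factor, R1), (latitude, R1), (rating, R3)]; decoded: FAILS_AT (extras, R1)


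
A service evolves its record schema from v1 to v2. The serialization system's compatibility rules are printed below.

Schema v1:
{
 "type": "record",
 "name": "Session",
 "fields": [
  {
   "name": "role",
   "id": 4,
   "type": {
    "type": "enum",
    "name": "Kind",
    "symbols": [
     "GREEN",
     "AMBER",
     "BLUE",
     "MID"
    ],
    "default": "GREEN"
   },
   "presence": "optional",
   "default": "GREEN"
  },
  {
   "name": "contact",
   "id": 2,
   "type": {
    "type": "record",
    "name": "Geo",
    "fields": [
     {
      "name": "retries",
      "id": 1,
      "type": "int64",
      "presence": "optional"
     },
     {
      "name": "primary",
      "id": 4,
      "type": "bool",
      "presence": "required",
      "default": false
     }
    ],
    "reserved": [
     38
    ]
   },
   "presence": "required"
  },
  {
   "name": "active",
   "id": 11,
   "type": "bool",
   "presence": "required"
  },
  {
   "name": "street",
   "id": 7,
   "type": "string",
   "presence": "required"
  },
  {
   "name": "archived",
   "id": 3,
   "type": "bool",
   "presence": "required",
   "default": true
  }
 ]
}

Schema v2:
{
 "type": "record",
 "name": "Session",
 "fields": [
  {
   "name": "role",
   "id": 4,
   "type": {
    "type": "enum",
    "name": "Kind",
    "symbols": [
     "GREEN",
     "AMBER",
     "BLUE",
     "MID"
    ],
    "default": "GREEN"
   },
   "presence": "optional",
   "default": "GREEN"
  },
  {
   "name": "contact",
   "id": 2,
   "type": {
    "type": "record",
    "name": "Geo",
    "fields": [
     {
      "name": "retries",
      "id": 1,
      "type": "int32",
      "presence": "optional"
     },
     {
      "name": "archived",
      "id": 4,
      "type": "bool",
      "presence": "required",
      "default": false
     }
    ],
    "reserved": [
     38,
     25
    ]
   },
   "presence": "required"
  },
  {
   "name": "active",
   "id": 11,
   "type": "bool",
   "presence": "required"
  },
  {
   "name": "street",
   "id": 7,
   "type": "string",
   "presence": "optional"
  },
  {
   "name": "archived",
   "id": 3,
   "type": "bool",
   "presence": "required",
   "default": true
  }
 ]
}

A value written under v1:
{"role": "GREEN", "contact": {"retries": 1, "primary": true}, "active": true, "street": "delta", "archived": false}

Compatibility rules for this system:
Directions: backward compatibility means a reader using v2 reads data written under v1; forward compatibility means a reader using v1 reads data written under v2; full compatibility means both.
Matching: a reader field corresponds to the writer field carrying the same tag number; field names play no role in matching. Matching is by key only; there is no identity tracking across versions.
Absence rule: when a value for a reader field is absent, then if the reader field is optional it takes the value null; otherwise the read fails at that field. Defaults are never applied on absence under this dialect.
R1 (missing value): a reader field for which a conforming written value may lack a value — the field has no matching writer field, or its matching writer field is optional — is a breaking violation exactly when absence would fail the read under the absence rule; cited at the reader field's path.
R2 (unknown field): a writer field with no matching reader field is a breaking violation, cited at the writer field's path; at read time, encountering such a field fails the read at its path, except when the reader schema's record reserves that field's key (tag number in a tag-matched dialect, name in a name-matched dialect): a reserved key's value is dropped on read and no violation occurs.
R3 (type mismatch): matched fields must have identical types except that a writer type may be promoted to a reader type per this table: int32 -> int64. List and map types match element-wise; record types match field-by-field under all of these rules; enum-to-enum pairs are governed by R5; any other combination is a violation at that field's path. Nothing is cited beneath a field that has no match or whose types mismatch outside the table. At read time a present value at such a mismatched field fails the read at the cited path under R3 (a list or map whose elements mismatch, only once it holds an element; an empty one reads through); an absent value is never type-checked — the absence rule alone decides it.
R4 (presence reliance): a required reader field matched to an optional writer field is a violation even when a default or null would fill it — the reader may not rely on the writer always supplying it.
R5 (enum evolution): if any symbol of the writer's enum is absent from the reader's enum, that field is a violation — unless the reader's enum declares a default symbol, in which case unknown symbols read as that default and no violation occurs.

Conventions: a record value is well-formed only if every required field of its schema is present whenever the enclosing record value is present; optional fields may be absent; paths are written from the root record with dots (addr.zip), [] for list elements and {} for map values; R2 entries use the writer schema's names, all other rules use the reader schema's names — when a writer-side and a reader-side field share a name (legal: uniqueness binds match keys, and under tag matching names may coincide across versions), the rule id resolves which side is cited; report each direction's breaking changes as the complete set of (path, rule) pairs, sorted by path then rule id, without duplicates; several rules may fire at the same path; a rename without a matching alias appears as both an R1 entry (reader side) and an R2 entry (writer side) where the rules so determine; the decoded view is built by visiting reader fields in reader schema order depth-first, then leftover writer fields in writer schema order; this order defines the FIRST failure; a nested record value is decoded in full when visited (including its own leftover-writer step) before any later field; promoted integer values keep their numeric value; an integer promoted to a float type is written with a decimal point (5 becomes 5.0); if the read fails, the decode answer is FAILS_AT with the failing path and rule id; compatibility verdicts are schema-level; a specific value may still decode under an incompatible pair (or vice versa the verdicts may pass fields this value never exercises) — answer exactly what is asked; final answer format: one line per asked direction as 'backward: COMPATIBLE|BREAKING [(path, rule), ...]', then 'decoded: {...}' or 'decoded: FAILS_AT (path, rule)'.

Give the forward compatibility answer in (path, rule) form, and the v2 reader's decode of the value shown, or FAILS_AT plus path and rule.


forward: BREAKING [(street, R1), (street, R4)]; decoded: FAILS_AT (contact.retries, R3)

the writer's type comes first in each Session pair
forward on Session — v1 reading data written by v2:
  role: paired with writer role (Kind -> Kind; writer optional)
  contact: paired with writer contact (Geo -> Geo; writer required)
  active: paired with writer active (bool -> bool; writer required)
  street: paired with writer street (string -> string; writer optional)
  archived: paired with writer archived (bool -> bool; writer required)
  contact.retries: paired with writer contact.retries (int32 -> int64; writer optional)
  contact.primary: paired with writer contact.archived (bool -> bool; writer required)
  R1 fires at street
  R4 fires at street
  => forward: BREAKING (2)
migrating the Session value to v2:
  role := "GREEN"
  read fails at contact.retries under R3
  => FAILS_AT (contact.retries, R3)
ruling out the remaining Session differences:
  renamed field primary to archived in record Geo -> no rule fires on it in Session's dialect; the asked verdict holds


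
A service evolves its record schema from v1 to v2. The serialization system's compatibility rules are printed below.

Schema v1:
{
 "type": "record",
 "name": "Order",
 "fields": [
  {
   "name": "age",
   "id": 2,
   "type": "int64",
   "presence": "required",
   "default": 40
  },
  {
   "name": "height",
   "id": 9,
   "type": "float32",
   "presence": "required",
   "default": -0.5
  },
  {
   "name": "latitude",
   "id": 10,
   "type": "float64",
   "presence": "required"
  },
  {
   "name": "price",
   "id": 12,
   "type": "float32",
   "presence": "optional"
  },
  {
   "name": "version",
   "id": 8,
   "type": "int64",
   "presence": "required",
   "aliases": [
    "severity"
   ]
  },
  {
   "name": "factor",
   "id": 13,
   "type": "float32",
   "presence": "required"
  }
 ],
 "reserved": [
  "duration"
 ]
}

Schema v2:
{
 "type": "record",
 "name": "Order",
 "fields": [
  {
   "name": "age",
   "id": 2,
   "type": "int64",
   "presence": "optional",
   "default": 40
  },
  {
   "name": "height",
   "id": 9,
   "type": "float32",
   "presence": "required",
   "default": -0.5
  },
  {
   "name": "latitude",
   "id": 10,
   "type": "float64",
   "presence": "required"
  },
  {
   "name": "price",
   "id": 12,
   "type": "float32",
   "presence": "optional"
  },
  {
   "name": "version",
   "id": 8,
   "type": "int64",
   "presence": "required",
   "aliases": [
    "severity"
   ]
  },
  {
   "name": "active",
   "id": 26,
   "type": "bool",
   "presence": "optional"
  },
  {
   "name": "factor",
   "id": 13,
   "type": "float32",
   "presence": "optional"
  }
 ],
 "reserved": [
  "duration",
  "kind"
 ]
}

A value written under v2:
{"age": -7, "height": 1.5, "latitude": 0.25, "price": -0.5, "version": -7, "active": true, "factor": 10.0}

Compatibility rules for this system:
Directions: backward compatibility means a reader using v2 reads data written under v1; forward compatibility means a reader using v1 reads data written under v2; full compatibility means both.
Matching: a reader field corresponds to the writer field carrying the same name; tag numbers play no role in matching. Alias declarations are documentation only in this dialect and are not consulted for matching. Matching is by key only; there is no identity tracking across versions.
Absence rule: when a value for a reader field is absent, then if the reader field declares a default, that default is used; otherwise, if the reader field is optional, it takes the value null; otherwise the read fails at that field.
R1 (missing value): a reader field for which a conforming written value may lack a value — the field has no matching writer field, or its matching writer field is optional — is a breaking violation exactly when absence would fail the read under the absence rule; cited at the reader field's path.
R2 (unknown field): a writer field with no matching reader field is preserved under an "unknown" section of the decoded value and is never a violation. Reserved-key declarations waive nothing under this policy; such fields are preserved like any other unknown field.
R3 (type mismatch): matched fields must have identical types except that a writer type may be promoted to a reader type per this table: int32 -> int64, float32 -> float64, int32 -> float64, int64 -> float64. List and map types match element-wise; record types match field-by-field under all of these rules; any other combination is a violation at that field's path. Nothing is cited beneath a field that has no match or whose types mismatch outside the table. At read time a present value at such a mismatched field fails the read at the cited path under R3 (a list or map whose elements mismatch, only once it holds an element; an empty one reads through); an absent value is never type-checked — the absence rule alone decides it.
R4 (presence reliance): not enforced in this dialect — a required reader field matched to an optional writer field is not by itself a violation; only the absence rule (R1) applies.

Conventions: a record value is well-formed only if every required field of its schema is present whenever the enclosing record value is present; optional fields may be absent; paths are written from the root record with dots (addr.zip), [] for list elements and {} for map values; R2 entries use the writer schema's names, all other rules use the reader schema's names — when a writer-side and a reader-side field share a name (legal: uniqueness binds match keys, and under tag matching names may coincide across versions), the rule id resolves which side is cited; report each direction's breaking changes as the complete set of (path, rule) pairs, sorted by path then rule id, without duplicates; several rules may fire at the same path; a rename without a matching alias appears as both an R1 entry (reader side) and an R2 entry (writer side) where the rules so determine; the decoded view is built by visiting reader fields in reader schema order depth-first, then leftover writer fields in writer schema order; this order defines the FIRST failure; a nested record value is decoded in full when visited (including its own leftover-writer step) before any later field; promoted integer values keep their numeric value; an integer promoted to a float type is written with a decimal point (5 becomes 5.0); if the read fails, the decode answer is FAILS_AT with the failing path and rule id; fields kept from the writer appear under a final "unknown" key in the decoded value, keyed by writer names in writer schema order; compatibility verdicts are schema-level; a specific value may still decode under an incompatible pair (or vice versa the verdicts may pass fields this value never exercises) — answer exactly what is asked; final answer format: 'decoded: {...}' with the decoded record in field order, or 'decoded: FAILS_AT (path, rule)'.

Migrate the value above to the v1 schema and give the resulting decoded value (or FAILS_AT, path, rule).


the writer's type comes first in each Order pair
migrating the Order value to v1:
  age := -7
  height := 1.5
  latitude := 0.25
  price := -0.5
  version := -7
  factor := 10.0
  writer active: kept under "unknown"
  => decoded: {"age": -7, "height": 1.5, "latitude": 0.25, "price": -0.5, "version": -7, "factor": 10.0, "unknown": {"active": true}}
ruling out the remaining Order differences:
  field age in record Order: required changed to optional -> triggers nothing under the printed rules; the Order answer is the same either way
  field factor in record Order: required changed to optional -> matters for Order compatibility verdicts, not for this value's decode

decoded: {"age": -7, "height": 1.5, "latitude": 0.25, "price": -0.5, "version": -7, "factor": 10.0, "unknown": {"active": true}}


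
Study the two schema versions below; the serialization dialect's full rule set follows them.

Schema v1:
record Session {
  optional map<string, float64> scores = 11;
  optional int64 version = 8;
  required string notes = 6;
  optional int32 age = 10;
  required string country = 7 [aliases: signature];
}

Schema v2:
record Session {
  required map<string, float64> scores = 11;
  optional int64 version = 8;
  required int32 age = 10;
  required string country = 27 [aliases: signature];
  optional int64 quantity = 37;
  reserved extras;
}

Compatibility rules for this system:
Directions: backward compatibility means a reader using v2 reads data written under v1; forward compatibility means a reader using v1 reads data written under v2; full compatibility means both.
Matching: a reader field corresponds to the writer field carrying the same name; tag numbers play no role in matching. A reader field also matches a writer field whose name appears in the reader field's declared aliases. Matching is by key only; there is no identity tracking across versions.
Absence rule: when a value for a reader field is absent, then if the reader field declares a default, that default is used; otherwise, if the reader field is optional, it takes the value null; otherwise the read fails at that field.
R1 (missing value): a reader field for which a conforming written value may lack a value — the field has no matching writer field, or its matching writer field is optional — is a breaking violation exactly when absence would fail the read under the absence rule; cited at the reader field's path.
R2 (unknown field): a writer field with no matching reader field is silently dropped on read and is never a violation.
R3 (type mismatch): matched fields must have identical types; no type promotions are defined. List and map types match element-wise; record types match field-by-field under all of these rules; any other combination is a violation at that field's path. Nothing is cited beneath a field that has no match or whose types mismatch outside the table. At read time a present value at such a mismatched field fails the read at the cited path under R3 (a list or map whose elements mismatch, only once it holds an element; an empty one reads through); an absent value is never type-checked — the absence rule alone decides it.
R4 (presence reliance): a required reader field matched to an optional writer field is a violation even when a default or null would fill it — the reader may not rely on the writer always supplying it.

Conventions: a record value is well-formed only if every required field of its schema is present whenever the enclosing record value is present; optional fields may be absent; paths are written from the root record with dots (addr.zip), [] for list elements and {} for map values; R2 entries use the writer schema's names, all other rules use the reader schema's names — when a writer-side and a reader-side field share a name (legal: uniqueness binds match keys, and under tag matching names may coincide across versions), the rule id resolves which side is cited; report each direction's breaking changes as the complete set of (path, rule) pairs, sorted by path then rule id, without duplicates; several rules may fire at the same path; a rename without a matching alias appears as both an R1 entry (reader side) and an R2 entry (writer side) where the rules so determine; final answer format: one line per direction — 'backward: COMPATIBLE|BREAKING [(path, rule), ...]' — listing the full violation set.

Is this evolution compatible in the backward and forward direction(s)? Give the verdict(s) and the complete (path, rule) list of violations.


in Session below, arrows point writer -> reader
backward on Session — v2 reading data written by v1:
  scores: paired with writer scores (map<string, float64> -> map<string, float64>; writer optional)
  version: paired with writer version (int64 -> int64; writer optional)
  age: paired with writer age (int32 -> int32; writer optional)
  country: paired with writer country (string -> string; writer required)
  quantity has no writer counterpart
  notes (writer side), unknown to reader
  rule R1 violated at age
  rule R4 violated at age
  rule R1 violated at scores
  rule R4 violated at scores
  backward on Session therefore BREAKING (4)
forward on Session — v1 reading data written by v2:
  scores: paired with writer scores (map<string, float64> -> map<string, float64>; writer required)
  version: paired with writer version (int64 -> int64; writer optional)
  notes has no writer counterpart
  age: paired with writer age (int32 -> int32; writer required)
  country: paired with writer country (string -> string; writer required)
  quantity (writer side), unknown to reader
  rule R1 violated at notes
  forward on Session therefore BREAKING (1)

backward: BREAKING [(age, R1), (age, R4), (scores, R1), (scores, R4)]; forward: BREAKING [(notes, R1)]


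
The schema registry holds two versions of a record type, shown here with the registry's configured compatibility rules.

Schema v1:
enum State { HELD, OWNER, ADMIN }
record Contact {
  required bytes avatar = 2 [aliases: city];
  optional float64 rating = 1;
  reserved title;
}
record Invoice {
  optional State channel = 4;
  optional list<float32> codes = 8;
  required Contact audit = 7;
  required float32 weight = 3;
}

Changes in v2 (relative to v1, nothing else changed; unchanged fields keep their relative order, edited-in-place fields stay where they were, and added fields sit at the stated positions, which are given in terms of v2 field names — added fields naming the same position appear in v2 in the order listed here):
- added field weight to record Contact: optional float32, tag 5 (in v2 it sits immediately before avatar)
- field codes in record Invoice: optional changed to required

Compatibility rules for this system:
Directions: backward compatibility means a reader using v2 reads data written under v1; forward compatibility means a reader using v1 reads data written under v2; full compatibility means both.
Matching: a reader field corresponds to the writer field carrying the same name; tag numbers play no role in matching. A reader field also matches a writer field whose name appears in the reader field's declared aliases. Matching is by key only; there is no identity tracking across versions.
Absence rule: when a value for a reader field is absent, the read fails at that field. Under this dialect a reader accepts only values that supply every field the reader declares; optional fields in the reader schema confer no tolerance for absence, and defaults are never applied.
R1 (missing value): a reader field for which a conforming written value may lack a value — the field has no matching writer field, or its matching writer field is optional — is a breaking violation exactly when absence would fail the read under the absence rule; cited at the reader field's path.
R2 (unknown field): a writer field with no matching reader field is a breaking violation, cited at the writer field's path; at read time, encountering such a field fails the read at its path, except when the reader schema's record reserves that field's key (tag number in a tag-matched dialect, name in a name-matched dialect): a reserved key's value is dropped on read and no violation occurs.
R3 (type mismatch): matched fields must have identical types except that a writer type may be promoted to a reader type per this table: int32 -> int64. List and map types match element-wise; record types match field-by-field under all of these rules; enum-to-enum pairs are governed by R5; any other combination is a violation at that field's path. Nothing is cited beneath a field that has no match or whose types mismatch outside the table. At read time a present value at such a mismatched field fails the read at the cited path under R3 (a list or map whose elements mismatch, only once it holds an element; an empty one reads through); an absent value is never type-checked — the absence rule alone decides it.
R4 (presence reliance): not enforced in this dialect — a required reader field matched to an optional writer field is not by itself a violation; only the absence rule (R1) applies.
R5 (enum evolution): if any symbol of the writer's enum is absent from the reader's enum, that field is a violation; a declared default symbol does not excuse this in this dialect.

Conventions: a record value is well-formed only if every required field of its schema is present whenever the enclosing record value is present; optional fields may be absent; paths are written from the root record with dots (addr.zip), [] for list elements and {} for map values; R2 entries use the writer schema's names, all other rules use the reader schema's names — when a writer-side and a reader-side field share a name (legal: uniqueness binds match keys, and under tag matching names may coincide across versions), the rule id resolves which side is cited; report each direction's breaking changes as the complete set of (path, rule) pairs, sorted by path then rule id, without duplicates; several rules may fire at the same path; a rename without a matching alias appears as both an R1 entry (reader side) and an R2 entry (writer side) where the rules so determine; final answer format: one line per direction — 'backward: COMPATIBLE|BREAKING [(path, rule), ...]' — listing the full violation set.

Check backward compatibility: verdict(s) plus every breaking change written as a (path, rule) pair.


backward: BREAKING [(audit.rating, R1), (audit.weight, R1), (channel, R1), (codes, R1)]

in Invoice below, arrows point writer -> reader
backward on Invoice — v2 reading data written by v1:
  channel <- channel (State -> State, writer optional)
  codes <- codes (list<float32> -> list<float32>, writer optional)
  audit <- audit (Contact -> Contact, writer required)
  weight <- weight (float32 -> float32, writer required)
  audit.weight: no writer-side match
  audit.avatar <- audit.avatar (bytes -> bytes, writer required)
  audit.rating <- audit.rating (float64 -> float64, writer optional)
  breaking: (audit.rating, R1)
  breaking: (audit.weight, R1)
  breaking: (channel, R1)
  breaking: (codes, R1)
  backward on Invoice therefore BREAKING (4)
the other Invoice changes do not affect what is asked:
  field codes in record Invoice: optional changed to required -> fires only in the forward direction of Invoice, which is not asked here


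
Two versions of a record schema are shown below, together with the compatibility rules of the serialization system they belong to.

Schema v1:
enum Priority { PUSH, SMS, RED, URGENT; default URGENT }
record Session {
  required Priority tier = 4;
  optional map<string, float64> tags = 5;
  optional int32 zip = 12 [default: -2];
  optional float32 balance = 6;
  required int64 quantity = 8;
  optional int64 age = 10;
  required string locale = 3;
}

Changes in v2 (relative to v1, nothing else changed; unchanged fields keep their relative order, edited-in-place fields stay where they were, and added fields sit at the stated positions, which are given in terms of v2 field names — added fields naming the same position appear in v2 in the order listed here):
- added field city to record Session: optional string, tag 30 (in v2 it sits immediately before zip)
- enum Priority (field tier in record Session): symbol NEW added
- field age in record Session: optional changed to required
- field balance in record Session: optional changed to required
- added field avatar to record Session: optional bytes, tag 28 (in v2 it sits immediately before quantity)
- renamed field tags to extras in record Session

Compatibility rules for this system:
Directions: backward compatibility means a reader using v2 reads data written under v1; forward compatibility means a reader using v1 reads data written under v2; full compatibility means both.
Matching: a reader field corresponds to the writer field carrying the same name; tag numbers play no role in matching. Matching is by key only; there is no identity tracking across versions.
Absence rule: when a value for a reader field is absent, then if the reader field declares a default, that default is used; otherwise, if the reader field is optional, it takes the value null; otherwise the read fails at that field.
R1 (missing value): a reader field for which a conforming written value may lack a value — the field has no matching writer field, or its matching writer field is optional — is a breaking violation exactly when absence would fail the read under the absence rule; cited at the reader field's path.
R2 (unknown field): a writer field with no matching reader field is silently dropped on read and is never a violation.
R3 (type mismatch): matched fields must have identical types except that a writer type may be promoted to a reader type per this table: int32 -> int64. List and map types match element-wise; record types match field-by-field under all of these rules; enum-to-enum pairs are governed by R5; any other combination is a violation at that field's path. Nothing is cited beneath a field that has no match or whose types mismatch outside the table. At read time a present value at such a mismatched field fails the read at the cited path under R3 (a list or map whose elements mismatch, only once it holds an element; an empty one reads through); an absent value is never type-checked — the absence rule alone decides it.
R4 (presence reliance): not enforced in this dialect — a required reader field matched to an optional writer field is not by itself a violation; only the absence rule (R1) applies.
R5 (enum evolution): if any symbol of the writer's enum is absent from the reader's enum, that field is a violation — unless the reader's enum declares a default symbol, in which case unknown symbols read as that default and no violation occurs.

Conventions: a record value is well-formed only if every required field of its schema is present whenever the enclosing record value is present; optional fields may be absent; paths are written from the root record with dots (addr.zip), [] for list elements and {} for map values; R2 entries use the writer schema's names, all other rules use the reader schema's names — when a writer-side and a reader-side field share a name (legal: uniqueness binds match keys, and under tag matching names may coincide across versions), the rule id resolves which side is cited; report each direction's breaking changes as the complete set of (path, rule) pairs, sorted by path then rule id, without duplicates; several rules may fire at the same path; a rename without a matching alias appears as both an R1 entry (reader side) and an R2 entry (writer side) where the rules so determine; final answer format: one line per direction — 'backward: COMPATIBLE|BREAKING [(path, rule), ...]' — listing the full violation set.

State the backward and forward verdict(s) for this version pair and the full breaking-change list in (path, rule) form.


each type pair in Session: writer, then reader
checking backward for Session: reader v2 against writer v1:
  tier <- tier (Priority -> Priority, writer required)
  extras has no writer counterpart
  city has no writer counterpart
  zip <- zip (int32 -> int32, writer optional)
  balance <- balance (float32 -> float32, writer optional)
  avatar has no writer counterpart
  quantity <- quantity (int64 -> int64, writer required)
  age <- age (int64 -> int64, writer optional)
  locale <- locale (string -> string, writer required)
  writer field tags has no reader counterpart
  R1 fires at age
  R1 fires at balance
  => backward verdict for Session: BREAKING, 2 violation(s)
checking forward for Session: reader v1 against writer v2:
  tier <- tier (Priority -> Priority, writer required)
  tags has no writer counterpart
  zip <- zip (int32 -> int32, writer optional)
  balance <- balance (float32 -> float32, writer required)
  quantity <- quantity (int64 -> int64, writer required)
  age <- age (int64 -> int64, writer required)
  locale <- locale (string -> string, writer required)
  writer field extras has no reader counterpart
  writer field city has no reader counterpart
  writer field avatar has no reader counterpart
  nothing fires on Session: forward is COMPATIBLE

backward: BREAKING [(age, R1), (balance, R1)]; forward: COMPATIBLE []


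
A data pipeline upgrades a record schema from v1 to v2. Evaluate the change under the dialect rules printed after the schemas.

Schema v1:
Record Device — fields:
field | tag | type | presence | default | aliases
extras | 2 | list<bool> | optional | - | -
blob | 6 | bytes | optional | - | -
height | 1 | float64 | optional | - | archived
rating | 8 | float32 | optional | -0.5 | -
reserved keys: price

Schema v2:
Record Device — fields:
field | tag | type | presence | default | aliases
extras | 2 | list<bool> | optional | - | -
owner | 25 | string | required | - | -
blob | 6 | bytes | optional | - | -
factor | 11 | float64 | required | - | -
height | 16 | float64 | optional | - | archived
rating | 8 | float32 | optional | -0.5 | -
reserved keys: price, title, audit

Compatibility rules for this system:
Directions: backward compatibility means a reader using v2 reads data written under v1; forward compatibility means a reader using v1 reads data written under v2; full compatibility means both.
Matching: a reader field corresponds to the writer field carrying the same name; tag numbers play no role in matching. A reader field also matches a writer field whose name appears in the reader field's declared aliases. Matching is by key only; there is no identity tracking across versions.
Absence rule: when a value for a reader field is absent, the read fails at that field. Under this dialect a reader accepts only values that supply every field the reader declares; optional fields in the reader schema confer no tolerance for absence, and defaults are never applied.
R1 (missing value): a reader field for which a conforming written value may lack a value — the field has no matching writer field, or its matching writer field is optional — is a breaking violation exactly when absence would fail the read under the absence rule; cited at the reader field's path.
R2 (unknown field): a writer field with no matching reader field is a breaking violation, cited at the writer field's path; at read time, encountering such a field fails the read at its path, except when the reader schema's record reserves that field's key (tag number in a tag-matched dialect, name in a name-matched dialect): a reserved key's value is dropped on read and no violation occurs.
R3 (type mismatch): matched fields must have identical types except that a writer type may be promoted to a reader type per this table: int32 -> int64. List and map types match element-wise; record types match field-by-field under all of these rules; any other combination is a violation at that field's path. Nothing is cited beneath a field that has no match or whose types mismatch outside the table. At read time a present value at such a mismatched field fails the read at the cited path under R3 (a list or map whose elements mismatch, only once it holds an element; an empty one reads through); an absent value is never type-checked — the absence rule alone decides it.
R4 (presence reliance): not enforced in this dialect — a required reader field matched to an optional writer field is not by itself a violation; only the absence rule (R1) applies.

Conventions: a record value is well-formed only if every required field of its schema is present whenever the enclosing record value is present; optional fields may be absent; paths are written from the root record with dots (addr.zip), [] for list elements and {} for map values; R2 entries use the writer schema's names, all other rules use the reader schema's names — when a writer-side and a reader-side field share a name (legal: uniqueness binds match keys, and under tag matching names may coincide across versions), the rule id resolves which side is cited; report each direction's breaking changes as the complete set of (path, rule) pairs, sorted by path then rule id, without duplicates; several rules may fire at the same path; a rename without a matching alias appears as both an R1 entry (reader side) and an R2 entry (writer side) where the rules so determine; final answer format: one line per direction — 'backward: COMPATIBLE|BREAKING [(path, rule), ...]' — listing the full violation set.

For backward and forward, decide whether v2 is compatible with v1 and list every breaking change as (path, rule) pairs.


each type pair in Device: writer, then reader
backward pass over Device, reader schema v2, writer schema v1:
  extras <- extras (list<bool> -> list<bool>, writer optional)
  owner: no writer-side match
  blob <- blob (bytes -> bytes, writer optional)
  factor: no writer-side match
  height <- height (float64 -> float64, writer optional)
  rating <- rating (float32 -> float32, writer optional)
  breaking: (blob, R1)
  breaking: (extras, R1)
  breaking: (factor, R1)
  breaking: (height, R1)
  breaking: (owner, R1)
  breaking: (rating, R1)
  backward on Device therefore BREAKING (6)
forward pass over Device, reader schema v1, writer schema v2:
  extras <- extras (list<bool> -> list<bool>, writer optional)
  blob <- blob (bytes -> bytes, writer optional)
  height <- height (float64 -> float64, writer optional)
  rating <- rating (float32 -> float32, writer optional)
  writer owner: unknown to reader
  writer factor: unknown to reader
  breaking: (blob, R1)
  breaking: (extras, R1)
  breaking: (factor, R2)
  breaking: (height, R1)
  breaking: (owner, R2)
  breaking: (rating, R1)
  forward on Device therefore BREAKING (6)

backward: BREAKING [(blob, R1), (extras, R1), (factor, R1), (height, R1), (owner, R1), (rating, R1)]; forward: BREAKING [(blob, R1), (extras, R1), (factor, R2), (height, R1), (owner, R2), (rating, R1)]
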